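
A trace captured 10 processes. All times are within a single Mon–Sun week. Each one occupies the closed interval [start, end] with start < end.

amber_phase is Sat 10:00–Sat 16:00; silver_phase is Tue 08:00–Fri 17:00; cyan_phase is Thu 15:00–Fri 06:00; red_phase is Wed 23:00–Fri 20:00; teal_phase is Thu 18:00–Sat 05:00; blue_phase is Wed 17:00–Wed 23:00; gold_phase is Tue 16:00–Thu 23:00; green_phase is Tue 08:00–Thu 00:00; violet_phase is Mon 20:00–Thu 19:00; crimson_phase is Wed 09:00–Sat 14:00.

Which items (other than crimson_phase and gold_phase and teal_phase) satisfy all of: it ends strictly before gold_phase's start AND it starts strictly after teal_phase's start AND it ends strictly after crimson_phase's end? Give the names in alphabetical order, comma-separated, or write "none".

none

Conditions: its end is strictly before gold_phase's start (X.end < Tue 16:00) AND its start is strictly after teal_phase's start (X.start > Thu 18:00) AND its end is strictly after crimson_phase's end (X.end > Sat 14:00).
amber_phase: end Sat 16:00 < Tue 16:00? ✗; start Sat 10:00 > Thu 18:00? ✓; end Sat 16:00 > Sat 14:00? ✓ → no.
blue_phase: end Wed 23:00 < Tue 16:00? ✗; start Wed 17:00 > Thu 18:00? ✗; end Wed 23:00 > Sat 14:00? ✗ → no.
cyan_phase: end Fri 06:00 < Tue 16:00? ✗; start Thu 15:00 > Thu 18:00? ✗; end Fri 06:00 > Sat 14:00? ✗ → no.
green_phase: end Thu 00:00 < Tue 16:00? ✗; start Tue 08:00 > Thu 18:00? ✗; end Thu 00:00 > Sat 14:00? ✗ → no.
red_phase: end Fri 20:00 < Tue 16:00? ✗; start Wed 23:00 > Thu 18:00? ✗; end Fri 20:00 > Sat 14:00? ✗ → no.
silver_phase: end Fri 17:00 < Tue 16:00? ✗; start Tue 08:00 > Thu 18:00? ✗; end Fri 17:00 > Sat 14:00? ✗ → no.
violet_phase: end Thu 19:00 < Tue 16:00? ✗; start Mon 20:00 > Thu 18:00? ✗; end Thu 19:00 > Sat 14:00? ✗ → no.
Result: none.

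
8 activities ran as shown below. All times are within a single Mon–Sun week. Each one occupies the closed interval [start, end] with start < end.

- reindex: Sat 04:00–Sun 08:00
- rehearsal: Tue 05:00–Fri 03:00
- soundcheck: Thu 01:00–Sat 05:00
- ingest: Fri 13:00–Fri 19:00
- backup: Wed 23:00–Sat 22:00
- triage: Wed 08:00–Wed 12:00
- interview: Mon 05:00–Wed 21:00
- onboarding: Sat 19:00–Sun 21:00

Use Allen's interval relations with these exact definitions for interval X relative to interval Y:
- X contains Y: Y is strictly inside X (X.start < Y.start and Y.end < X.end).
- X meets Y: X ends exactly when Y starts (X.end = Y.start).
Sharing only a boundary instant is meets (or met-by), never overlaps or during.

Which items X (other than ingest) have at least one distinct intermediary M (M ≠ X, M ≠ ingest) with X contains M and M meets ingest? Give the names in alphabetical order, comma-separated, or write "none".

Target ingest = [Fri 13:00, Fri 19:00].
Intermediaries M with M meets ingest: none.
Union: none.

none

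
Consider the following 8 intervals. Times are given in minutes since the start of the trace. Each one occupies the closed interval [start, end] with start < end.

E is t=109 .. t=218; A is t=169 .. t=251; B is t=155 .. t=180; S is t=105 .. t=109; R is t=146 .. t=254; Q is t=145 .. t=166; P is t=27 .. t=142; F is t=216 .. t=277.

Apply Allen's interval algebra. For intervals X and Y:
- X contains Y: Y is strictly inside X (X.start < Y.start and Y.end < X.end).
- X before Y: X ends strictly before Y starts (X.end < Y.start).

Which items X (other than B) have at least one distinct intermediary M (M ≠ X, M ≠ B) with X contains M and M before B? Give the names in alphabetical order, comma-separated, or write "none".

Target B = [t=155, t=180].
Intermediaries M with M before B: P, S.
Via P — items with X contains P: none.
Via S — items with X contains S: P.
Union: P.

P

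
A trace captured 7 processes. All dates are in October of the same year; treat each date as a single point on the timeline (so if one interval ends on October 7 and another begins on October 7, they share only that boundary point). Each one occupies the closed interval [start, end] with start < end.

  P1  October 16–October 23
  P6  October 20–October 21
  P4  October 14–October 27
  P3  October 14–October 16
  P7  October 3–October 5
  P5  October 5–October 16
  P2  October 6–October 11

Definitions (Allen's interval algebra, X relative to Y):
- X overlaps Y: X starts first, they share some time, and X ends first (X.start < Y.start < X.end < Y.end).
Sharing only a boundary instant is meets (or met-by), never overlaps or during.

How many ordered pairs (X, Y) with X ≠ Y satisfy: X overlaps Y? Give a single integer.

Checking all 42 ordered pairs for relation 'overlaps'; matching pairs in alphabetical order:
(P5, P4): P5 overlaps P4 ✓
Count: 1.

1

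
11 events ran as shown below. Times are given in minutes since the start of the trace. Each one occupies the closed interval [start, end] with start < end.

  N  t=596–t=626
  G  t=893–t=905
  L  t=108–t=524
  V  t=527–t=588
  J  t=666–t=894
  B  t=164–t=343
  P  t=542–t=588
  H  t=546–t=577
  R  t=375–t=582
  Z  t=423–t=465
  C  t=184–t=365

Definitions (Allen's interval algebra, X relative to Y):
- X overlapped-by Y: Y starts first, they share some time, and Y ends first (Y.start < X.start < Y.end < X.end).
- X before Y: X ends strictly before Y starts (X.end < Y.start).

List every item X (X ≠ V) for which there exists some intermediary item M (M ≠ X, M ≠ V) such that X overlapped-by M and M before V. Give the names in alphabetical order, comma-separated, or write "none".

Target V = [t=527, t=588].
Intermediaries M with M before V: B, C, L, Z.
Via B — items with X overlapped-by B: C.
Via C — items with X overlapped-by C: none.
Via L — items with X overlapped-by L: R.
Via Z — items with X overlapped-by Z: none.
Union: C, R.

C, R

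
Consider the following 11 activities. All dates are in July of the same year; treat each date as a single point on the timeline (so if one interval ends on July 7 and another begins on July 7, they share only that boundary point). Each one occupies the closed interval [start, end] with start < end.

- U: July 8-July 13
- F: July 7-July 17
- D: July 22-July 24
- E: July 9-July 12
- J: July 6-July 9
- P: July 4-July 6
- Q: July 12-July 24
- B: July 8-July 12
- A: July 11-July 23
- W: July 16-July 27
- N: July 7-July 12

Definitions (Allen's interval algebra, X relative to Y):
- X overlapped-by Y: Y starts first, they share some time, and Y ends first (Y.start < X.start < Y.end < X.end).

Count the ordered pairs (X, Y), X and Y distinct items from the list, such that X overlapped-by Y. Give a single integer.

Checking all 110 ordered pairs for relation 'overlapped-by'; matching pairs in alphabetical order:
(A, B): A overlapped-by B ✓
(A, E): A overlapped-by E ✓
(A, F): A overlapped-by F ✓
(A, N): A overlapped-by N ✓
(A, U): A overlapped-by U ✓
(B, J): B overlapped-by J ✓
(D, A): D overlapped-by A ✓
(F, J): F overlapped-by J ✓
(N, J): N overlapped-by J ✓
(Q, A): Q overlapped-by A ✓
(Q, F): Q overlapped-by F ✓
(Q, U): Q overlapped-by U ✓
(U, J): U overlapped-by J ✓
(U, N): U overlapped-by N ✓
(W, A): W overlapped-by A ✓
(W, F): W overlapped-by F ✓
(W, Q): W overlapped-by Q ✓
Count: 17.

17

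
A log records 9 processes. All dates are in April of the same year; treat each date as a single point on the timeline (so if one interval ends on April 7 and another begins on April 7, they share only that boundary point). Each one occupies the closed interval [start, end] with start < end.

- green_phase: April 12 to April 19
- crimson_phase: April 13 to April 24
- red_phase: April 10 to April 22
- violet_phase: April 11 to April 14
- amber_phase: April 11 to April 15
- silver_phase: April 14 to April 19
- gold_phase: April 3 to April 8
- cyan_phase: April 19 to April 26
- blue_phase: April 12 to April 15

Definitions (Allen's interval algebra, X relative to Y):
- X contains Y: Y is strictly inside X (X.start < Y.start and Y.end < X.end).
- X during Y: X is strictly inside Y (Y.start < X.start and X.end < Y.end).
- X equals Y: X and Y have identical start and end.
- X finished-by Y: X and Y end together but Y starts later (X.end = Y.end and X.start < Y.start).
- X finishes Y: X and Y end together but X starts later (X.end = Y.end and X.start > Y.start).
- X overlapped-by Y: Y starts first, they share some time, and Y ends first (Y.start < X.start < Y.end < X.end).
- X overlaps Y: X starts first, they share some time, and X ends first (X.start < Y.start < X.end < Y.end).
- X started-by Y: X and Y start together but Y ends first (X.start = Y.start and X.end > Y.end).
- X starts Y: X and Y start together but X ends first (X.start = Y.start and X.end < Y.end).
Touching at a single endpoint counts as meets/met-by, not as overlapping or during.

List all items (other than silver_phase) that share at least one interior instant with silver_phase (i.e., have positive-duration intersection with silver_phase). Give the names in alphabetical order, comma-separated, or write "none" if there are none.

Target silver_phase = [April 14, April 19].
amber_phase [April 11, April 15] → overlaps → yes.
blue_phase [April 12, April 15] → overlaps → yes.
crimson_phase [April 13, April 24] → contains → yes.
cyan_phase [April 19, April 26] → met-by → no.
gold_phase [April 3, April 8] → before → no.
green_phase [April 12, April 19] → finished-by → yes.
red_phase [April 10, April 22] → contains → yes.
violet_phase [April 11, April 14] → meets → no.
Result: amber_phase, blue_phase, crimson_phase, green_phase, red_phase.

amber_phase, blue_phase, crimson_phase, green_phase, red_phase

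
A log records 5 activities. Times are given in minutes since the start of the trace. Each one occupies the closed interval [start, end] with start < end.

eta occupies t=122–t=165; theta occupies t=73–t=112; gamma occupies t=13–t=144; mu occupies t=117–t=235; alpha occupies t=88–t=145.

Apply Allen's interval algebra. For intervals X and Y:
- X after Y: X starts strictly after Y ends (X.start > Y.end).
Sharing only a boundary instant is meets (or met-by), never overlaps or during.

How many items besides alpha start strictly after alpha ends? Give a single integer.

0

Target alpha = [t=88, t=145].
eta [t=122, t=165] → overlapped-by → no.
gamma [t=13, t=144] → overlaps → no.
mu [t=117, t=235] → overlapped-by → no.
theta [t=73, t=112] → overlaps → no.
Total: 0.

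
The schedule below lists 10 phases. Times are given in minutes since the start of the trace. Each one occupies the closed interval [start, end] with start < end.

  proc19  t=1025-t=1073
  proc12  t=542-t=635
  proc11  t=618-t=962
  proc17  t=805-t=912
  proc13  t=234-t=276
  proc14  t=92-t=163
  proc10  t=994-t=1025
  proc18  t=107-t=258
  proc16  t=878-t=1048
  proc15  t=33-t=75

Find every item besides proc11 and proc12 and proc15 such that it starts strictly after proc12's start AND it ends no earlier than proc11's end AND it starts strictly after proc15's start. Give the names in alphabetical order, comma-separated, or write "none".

Conditions: its start is strictly after proc12's start (X.start > t=542) AND its end is no earlier than proc11's end (X.end >= t=962) AND its start is strictly after proc15's start (X.start > t=33).
proc10: start t=994 > t=542? ✓; end t=1025 >= t=962? ✓; start t=994 > t=33? ✓ → yes.
proc13: start t=234 > t=542? ✗; end t=276 >= t=962? ✗; start t=234 > t=33? ✓ → no.
proc14: start t=92 > t=542? ✗; end t=163 >= t=962? ✗; start t=92 > t=33? ✓ → no.
proc16: start t=878 > t=542? ✓; end t=1048 >= t=962? ✓; start t=878 > t=33? ✓ → yes.
proc17: start t=805 > t=542? ✓; end t=912 >= t=962? ✗; start t=805 > t=33? ✓ → no.
proc18: start t=107 > t=542? ✗; end t=258 >= t=962? ✗; start t=107 > t=33? ✓ → no.
proc19: start t=1025 > t=542? ✓; end t=1073 >= t=962? ✓; start t=1025 > t=33? ✓ → yes.
Result: proc10, proc16, proc19.

proc10, proc16, proc19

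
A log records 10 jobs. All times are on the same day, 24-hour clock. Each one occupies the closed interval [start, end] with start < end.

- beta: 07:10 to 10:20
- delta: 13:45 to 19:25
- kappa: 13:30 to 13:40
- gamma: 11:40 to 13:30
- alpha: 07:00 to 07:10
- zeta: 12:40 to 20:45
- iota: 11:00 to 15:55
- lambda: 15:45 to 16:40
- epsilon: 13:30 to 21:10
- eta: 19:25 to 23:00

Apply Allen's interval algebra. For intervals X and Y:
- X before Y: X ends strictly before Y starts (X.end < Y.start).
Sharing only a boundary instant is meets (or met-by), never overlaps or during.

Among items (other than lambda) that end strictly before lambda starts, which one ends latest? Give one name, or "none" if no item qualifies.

kappa

Target lambda = [15:45, 16:40].
alpha [07:00, 07:10] → before → candidate.
beta [07:10, 10:20] → before → candidate.
delta [13:45, 19:25] → contains → excluded.
epsilon [13:30, 21:10] → contains → excluded.
eta [19:25, 23:00] → after → excluded.
gamma [11:40, 13:30] → before → candidate.
iota [11:00, 15:55] → overlaps → excluded.
kappa [13:30, 13:40] → before → candidate.
zeta [12:40, 20:45] → contains → excluded.
Among candidates, latest end is 13:40 → kappa.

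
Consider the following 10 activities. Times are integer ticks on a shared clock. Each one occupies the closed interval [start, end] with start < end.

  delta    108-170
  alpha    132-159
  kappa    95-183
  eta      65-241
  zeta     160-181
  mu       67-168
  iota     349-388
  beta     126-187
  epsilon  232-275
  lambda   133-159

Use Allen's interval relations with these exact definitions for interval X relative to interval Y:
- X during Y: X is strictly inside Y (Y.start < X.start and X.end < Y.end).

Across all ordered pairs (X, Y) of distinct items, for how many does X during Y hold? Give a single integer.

Checking all 90 ordered pairs for relation 'during'; matching pairs in alphabetical order:
(alpha, beta): alpha during beta ✓
(alpha, delta): alpha during delta ✓
(alpha, eta): alpha during eta ✓
(alpha, kappa): alpha during kappa ✓
(alpha, mu): alpha during mu ✓
(beta, eta): beta during eta ✓
(delta, eta): delta during eta ✓
(delta, kappa): delta during kappa ✓
(kappa, eta): kappa during eta ✓
(lambda, beta): lambda during beta ✓
(lambda, delta): lambda during delta ✓
(lambda, eta): lambda during eta ✓
(lambda, kappa): lambda during kappa ✓
(lambda, mu): lambda during mu ✓
(mu, eta): mu during eta ✓
(zeta, beta): zeta during beta ✓
(zeta, eta): zeta during eta ✓
(zeta, kappa): zeta during kappa ✓
Count: 18.

18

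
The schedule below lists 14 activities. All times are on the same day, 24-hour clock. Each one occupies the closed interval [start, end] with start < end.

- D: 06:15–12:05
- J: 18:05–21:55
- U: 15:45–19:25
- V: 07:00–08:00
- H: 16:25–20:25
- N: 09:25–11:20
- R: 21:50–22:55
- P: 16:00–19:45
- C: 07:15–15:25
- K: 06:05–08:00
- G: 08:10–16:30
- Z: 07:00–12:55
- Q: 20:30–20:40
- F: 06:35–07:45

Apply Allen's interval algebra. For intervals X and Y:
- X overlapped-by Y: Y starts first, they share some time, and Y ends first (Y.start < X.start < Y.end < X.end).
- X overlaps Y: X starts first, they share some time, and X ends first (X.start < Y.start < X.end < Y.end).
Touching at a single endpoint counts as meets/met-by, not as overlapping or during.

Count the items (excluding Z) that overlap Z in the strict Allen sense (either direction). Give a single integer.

5

Target Z = [07:00, 12:55].
C [07:15, 15:25] → overlapped-by → counts.
D [06:15, 12:05] → overlaps → counts.
F [06:35, 07:45] → overlaps → counts.
G [08:10, 16:30] → overlapped-by → counts.
H [16:25, 20:25] → after → no.
J [18:05, 21:55] → after → no.
K [06:05, 08:00] → overlaps → counts.
N [09:25, 11:20] → during → no.
P [16:00, 19:45] → after → no.
Q [20:30, 20:40] → after → no.
R [21:50, 22:55] → after → no.
U [15:45, 19:25] → after → no.
V [07:00, 08:00] → starts → no.
Total: 5.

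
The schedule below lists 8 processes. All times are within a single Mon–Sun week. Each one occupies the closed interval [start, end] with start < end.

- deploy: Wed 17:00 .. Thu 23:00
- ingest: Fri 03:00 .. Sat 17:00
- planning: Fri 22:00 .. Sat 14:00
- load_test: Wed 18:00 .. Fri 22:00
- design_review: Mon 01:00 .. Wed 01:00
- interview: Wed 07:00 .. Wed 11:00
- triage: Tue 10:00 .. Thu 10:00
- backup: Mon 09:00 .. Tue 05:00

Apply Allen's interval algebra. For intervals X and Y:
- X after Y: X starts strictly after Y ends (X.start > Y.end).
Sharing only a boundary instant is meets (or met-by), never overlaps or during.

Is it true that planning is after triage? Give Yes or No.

Yes

planning = [Fri 22:00, Sat 14:00], triage = [Tue 10:00, Thu 10:00].
Actual relation of planning to triage: after.
Asked whether 'after' holds → Yes.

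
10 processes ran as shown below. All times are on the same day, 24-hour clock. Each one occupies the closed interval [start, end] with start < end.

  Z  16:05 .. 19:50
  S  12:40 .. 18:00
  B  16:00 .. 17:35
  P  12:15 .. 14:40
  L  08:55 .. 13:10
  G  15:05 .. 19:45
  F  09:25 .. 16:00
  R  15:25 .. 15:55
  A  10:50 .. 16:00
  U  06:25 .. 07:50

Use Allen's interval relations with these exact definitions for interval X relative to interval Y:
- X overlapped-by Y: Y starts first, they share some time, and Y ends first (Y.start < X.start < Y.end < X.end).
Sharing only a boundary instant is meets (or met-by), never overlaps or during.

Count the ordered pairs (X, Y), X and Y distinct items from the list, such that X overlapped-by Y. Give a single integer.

Checking all 90 ordered pairs for relation 'overlapped-by'; matching pairs in alphabetical order:
(A, L): A overlapped-by L ✓
(F, L): F overlapped-by L ✓
(G, A): G overlapped-by A ✓
(G, F): G overlapped-by F ✓
(G, S): G overlapped-by S ✓
(P, L): P overlapped-by L ✓
(S, A): S overlapped-by A ✓
(S, F): S overlapped-by F ✓
(S, L): S overlapped-by L ✓
(S, P): S overlapped-by P ✓
(Z, B): Z overlapped-by B ✓
(Z, G): Z overlapped-by G ✓
(Z, S): Z overlapped-by S ✓
Count: 13.

13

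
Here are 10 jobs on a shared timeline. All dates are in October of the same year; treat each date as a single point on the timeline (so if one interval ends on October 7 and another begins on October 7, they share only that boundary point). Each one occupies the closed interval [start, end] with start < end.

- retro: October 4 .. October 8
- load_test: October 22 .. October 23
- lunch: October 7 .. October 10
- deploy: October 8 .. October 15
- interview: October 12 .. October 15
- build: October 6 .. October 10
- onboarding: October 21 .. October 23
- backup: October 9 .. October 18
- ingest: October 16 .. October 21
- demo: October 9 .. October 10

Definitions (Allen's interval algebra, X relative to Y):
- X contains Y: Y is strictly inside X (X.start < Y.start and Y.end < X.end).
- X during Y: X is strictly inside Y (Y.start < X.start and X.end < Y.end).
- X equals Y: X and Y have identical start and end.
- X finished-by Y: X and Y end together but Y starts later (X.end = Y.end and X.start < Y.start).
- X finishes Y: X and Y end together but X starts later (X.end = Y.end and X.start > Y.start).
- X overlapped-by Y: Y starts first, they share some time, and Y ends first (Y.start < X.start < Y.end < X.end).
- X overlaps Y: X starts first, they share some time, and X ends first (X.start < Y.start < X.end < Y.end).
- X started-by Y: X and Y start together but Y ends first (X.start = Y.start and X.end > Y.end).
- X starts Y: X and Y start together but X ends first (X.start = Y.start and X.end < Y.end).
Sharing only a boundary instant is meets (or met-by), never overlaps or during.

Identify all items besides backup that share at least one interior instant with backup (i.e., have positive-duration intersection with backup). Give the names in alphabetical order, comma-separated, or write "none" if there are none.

build, demo, deploy, ingest, interview, lunch

Target backup = [October 9, October 18].
build [October 6, October 10] → overlaps → yes.
demo [October 9, October 10] → starts → yes.
deploy [October 8, October 15] → overlaps → yes.
ingest [October 16, October 21] → overlapped-by → yes.
interview [October 12, October 15] → during → yes.
load_test [October 22, October 23] → after → no.
lunch [October 7, October 10] → overlaps → yes.
onboarding [October 21, October 23] → after → no.
retro [October 4, October 8] → before → no.
Result: build, demo, deploy, ingest, interview, lunch.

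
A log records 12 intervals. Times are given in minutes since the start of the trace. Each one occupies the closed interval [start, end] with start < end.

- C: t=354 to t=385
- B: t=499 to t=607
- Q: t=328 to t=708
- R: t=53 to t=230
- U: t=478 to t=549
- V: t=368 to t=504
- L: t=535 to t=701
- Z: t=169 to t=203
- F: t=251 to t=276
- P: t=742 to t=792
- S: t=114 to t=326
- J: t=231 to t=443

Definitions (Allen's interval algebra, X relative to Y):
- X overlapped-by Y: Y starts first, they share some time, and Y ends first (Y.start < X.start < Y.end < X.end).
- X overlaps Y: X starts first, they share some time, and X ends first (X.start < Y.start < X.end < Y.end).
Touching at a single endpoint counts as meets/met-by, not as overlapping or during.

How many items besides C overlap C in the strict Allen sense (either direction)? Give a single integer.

Target C = [t=354, t=385].
B [t=499, t=607] → after → no.
F [t=251, t=276] → before → no.
J [t=231, t=443] → contains → no.
L [t=535, t=701] → after → no.
P [t=742, t=792] → after → no.
Q [t=328, t=708] → contains → no.
R [t=53, t=230] → before → no.
S [t=114, t=326] → before → no.
U [t=478, t=549] → after → no.
V [t=368, t=504] → overlapped-by → counts.
Z [t=169, t=203] → before → no.
Total: 1.

1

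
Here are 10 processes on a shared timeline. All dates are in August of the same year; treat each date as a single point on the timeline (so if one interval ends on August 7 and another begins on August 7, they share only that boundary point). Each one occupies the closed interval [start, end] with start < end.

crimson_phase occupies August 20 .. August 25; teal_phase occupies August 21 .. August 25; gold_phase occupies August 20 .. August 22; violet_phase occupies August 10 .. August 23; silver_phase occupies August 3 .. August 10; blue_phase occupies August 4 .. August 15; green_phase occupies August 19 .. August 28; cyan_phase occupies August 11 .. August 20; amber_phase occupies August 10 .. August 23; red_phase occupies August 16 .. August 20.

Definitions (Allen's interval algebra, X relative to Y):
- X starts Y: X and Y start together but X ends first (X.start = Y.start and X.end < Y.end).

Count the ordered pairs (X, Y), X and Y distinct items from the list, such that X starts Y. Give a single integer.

1

Checking all 90 ordered pairs for relation 'starts'; matching pairs in alphabetical order:
(gold_phase, crimson_phase): gold_phase starts crimson_phase ✓
Count: 1.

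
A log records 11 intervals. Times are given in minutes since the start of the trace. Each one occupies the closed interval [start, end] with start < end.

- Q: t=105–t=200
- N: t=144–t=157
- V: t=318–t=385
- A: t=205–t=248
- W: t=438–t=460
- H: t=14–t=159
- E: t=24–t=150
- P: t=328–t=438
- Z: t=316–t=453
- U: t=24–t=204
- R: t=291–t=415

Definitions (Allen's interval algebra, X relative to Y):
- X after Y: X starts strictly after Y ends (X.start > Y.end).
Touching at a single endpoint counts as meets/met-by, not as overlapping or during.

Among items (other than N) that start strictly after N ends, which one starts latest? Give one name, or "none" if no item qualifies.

W

Target N = [t=144, t=157].
A [t=205, t=248] → after → candidate.
E [t=24, t=150] → overlaps → excluded.
H [t=14, t=159] → contains → excluded.
P [t=328, t=438] → after → candidate.
Q [t=105, t=200] → contains → excluded.
R [t=291, t=415] → after → candidate.
U [t=24, t=204] → contains → excluded.
V [t=318, t=385] → after → candidate.
W [t=438, t=460] → after → candidate.
Z [t=316, t=453] → after → candidate.
Among candidates, latest start is t=438 → W.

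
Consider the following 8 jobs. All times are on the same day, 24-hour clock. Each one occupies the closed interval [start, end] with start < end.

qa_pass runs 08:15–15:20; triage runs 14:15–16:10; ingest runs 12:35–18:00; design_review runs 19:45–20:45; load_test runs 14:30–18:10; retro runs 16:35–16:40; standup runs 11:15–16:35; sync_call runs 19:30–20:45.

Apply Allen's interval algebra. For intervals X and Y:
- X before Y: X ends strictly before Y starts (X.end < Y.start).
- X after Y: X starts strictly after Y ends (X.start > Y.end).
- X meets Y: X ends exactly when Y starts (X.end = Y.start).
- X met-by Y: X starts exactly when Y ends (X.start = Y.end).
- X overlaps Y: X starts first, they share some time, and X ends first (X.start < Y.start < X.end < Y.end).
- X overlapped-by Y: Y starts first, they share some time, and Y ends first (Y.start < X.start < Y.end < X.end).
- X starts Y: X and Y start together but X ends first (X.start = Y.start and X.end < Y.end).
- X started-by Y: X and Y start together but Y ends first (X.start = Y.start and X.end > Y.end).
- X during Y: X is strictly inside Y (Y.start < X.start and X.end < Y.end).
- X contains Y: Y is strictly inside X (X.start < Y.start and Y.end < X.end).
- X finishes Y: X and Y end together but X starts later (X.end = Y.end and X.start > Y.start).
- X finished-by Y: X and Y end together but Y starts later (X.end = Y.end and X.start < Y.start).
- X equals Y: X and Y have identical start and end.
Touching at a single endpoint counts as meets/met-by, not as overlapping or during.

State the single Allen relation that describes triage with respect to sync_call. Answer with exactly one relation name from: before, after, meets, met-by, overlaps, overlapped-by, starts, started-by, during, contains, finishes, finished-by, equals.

triage = [14:15, 16:10]; sync_call = [19:30, 20:45].
Compare endpoints: triage.start < sync_call.start, triage.start < sync_call.end, triage.end < sync_call.start, triage.end < sync_call.end.
That pattern is 'before'.

before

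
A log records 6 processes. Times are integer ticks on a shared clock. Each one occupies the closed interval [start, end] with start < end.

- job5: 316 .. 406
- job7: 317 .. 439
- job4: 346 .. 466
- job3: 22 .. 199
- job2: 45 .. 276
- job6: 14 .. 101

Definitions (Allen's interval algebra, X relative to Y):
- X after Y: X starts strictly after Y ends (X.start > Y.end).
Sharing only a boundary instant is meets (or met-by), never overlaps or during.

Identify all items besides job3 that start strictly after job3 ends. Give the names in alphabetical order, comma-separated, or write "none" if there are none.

job4, job5, job7

Target job3 = [22, 199].
job2 [45, 276] → overlapped-by → no.
job4 [346, 466] → after → yes.
job5 [316, 406] → after → yes.
job6 [14, 101] → overlaps → no.
job7 [317, 439] → after → yes.
Result: job4, job5, job7.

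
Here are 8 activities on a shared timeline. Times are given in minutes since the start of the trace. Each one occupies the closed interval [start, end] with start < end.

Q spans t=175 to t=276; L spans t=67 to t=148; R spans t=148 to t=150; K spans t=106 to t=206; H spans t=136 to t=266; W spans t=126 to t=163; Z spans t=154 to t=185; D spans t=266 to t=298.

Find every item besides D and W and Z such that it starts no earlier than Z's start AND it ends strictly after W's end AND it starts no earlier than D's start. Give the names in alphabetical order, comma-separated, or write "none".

Conditions: its start is no earlier than Z's start (X.start >= t=154) AND its end is strictly after W's end (X.end > t=163) AND its start is no earlier than D's start (X.start >= t=266).
H: start t=136 >= t=154? ✗; end t=266 > t=163? ✓; start t=136 >= t=266? ✗ → no.
K: start t=106 >= t=154? ✗; end t=206 > t=163? ✓; start t=106 >= t=266? ✗ → no.
L: start t=67 >= t=154? ✗; end t=148 > t=163? ✗; start t=67 >= t=266? ✗ → no.
Q: start t=175 >= t=154? ✓; end t=276 > t=163? ✓; start t=175 >= t=266? ✗ → no.
R: start t=148 >= t=154? ✗; end t=150 > t=163? ✗; start t=148 >= t=266? ✗ → no.
Result: none.

none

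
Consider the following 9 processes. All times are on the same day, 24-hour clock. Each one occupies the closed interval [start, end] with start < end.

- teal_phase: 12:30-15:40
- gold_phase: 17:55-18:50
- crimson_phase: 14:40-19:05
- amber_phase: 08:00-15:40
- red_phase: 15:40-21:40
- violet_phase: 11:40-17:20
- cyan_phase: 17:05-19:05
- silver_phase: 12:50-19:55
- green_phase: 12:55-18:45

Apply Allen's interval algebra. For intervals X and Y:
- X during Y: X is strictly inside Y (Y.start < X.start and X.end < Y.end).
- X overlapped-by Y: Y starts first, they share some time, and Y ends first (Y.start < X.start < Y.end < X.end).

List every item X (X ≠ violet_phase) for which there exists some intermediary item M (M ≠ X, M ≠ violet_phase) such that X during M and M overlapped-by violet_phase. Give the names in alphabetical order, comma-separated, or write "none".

crimson_phase, cyan_phase, gold_phase, green_phase

Target violet_phase = [11:40, 17:20].
Intermediaries M with M overlapped-by violet_phase: crimson_phase, cyan_phase, green_phase, red_phase, silver_phase.
Via crimson_phase — items with X during crimson_phase: gold_phase.
Via cyan_phase — items with X during cyan_phase: gold_phase.
Via green_phase — items with X during green_phase: none.
Via red_phase — items with X during red_phase: cyan_phase, gold_phase.
Via silver_phase — items with X during silver_phase: crimson_phase, cyan_phase, gold_phase, green_phase.
Union: crimson_phase, cyan_phase, gold_phase, green_phase.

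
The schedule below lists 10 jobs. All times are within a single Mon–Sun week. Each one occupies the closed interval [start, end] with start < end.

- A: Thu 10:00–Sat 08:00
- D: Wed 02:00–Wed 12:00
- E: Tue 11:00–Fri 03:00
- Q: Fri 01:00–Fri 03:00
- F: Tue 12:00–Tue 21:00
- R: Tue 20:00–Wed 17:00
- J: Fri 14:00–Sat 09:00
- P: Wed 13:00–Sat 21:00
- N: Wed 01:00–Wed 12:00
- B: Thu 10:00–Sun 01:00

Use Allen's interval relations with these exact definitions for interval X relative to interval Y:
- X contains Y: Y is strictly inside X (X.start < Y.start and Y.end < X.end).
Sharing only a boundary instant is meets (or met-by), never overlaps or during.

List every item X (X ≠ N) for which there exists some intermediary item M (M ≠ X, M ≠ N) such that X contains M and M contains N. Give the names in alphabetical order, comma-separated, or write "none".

Target N = [Wed 01:00, Wed 12:00].
Intermediaries M with M contains N: E, R.
Via E — items with X contains E: none.
Via R — items with X contains R: E.
Union: E.

E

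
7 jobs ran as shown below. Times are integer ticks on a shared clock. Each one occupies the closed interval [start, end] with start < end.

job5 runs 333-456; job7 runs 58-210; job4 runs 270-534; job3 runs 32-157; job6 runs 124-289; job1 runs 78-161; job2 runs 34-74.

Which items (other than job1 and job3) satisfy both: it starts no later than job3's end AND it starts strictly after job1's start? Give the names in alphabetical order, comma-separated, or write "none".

job6

Conditions: its start is no later than job3's end (X.start <= 157) AND its start is strictly after job1's start (X.start > 78).
job2: start 34 <= 157? ✓; start 34 > 78? ✗ → no.
job4: start 270 <= 157? ✗; start 270 > 78? ✓ → no.
job5: start 333 <= 157? ✗; start 333 > 78? ✓ → no.
job6: start 124 <= 157? ✓; start 124 > 78? ✓ → yes.
job7: start 58 <= 157? ✓; start 58 > 78? ✗ → no.
Result: job6.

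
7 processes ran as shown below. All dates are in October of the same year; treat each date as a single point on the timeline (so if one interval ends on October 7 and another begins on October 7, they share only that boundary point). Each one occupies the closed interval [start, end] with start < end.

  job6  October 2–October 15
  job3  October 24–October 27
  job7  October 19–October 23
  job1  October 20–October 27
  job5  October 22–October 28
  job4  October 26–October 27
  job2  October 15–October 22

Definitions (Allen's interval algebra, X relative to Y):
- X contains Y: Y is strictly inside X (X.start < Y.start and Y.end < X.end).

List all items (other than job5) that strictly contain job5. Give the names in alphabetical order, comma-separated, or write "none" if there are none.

Target job5 = [October 22, October 28].
job1 [October 20, October 27] → overlaps → no.
job2 [October 15, October 22] → meets → no.
job3 [October 24, October 27] → during → no.
job4 [October 26, October 27] → during → no.
job6 [October 2, October 15] → before → no.
job7 [October 19, October 23] → overlaps → no.
Result: none.

none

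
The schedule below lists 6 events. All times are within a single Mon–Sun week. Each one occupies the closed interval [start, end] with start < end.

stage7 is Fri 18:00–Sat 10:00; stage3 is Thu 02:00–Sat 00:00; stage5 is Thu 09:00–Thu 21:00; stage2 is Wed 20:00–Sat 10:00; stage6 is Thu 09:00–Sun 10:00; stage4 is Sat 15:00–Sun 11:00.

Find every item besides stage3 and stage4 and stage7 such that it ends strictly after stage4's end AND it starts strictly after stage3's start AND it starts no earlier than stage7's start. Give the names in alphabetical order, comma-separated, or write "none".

none

Conditions: its end is strictly after stage4's end (X.end > Sun 11:00) AND its start is strictly after stage3's start (X.start > Thu 02:00) AND its start is no earlier than stage7's start (X.start >= Fri 18:00).
stage2: end Sat 10:00 > Sun 11:00? ✗; start Wed 20:00 > Thu 02:00? ✗; start Wed 20:00 >= Fri 18:00? ✗ → no.
stage5: end Thu 21:00 > Sun 11:00? ✗; start Thu 09:00 > Thu 02:00? ✓; start Thu 09:00 >= Fri 18:00? ✗ → no.
stage6: end Sun 10:00 > Sun 11:00? ✗; start Thu 09:00 > Thu 02:00? ✓; start Thu 09:00 >= Fri 18:00? ✗ → no.
Result: none.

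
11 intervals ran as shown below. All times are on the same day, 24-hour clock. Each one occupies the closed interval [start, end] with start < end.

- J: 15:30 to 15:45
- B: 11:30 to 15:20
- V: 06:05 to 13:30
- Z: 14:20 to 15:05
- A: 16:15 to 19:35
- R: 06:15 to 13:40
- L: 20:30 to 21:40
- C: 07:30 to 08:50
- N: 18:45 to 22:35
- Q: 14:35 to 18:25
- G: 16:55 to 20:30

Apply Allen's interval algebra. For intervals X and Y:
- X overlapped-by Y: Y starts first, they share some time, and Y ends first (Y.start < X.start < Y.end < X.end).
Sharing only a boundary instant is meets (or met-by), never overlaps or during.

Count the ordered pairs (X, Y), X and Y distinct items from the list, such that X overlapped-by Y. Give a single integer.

Checking all 110 ordered pairs for relation 'overlapped-by'; matching pairs in alphabetical order:
(A, Q): A overlapped-by Q ✓
(B, R): B overlapped-by R ✓
(B, V): B overlapped-by V ✓
(G, A): G overlapped-by A ✓
(G, Q): G overlapped-by Q ✓
(N, A): N overlapped-by A ✓
(N, G): N overlapped-by G ✓
(Q, B): Q overlapped-by B ✓
(Q, Z): Q overlapped-by Z ✓
(R, V): R overlapped-by V ✓
Count: 10.

10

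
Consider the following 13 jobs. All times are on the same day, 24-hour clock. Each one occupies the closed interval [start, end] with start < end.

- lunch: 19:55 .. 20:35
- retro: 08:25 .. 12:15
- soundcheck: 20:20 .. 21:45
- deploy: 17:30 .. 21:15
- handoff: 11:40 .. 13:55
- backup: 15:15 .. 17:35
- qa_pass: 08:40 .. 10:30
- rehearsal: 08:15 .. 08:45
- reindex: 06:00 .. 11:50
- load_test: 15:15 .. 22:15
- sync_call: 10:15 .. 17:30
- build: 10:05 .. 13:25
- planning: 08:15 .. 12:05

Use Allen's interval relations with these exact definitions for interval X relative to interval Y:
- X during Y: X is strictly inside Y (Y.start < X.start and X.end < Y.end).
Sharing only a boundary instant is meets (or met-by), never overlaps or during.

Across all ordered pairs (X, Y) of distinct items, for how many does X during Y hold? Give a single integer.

Checking all 156 ordered pairs for relation 'during'; matching pairs in alphabetical order:
(deploy, load_test): deploy during load_test ✓
(handoff, sync_call): handoff during sync_call ✓
(lunch, deploy): lunch during deploy ✓
(lunch, load_test): lunch during load_test ✓
(qa_pass, planning): qa_pass during planning ✓
(qa_pass, reindex): qa_pass during reindex ✓
(qa_pass, retro): qa_pass during retro ✓
(rehearsal, reindex): rehearsal during reindex ✓
(soundcheck, load_test): soundcheck during load_test ✓
Count: 9.

9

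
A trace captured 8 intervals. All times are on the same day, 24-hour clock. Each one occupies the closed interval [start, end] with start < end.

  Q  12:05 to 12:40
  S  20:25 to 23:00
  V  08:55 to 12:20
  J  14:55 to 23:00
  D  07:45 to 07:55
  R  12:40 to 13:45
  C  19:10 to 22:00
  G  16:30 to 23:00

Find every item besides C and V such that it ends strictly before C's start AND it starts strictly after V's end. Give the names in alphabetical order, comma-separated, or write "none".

R

Conditions: its end is strictly before C's start (X.end < 19:10) AND its start is strictly after V's end (X.start > 12:20).
D: end 07:55 < 19:10? ✓; start 07:45 > 12:20? ✗ → no.
G: end 23:00 < 19:10? ✗; start 16:30 > 12:20? ✓ → no.
J: end 23:00 < 19:10? ✗; start 14:55 > 12:20? ✓ → no.
Q: end 12:40 < 19:10? ✓; start 12:05 > 12:20? ✗ → no.
R: end 13:45 < 19:10? ✓; start 12:40 > 12:20? ✓ → yes.
S: end 23:00 < 19:10? ✗; start 20:25 > 12:20? ✓ → no.
Result: R.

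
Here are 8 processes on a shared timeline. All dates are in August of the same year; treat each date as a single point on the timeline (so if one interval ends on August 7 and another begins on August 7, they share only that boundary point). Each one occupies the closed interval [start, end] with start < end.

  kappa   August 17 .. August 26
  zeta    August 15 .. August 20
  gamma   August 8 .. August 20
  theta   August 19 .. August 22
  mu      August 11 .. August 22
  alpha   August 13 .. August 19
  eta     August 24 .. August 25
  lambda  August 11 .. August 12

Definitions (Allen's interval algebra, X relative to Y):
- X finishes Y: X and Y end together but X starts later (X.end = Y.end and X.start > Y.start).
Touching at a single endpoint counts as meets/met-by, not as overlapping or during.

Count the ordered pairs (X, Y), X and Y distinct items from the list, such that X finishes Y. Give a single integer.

2

Checking all 56 ordered pairs for relation 'finishes'; matching pairs in alphabetical order:
(theta, mu): theta finishes mu ✓
(zeta, gamma): zeta finishes gamma ✓
Count: 2.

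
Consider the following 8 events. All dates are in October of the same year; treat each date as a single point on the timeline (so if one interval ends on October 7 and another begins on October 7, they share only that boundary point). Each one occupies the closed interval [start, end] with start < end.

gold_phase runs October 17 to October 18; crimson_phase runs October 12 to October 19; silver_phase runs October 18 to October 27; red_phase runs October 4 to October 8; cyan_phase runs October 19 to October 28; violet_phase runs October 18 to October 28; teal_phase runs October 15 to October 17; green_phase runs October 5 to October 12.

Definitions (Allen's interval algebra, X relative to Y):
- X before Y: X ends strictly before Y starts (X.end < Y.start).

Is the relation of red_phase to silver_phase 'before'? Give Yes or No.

Yes

red_phase = [October 4, October 8], silver_phase = [October 18, October 27].
Actual relation of red_phase to silver_phase: before.
Asked whether 'before' holds → Yes.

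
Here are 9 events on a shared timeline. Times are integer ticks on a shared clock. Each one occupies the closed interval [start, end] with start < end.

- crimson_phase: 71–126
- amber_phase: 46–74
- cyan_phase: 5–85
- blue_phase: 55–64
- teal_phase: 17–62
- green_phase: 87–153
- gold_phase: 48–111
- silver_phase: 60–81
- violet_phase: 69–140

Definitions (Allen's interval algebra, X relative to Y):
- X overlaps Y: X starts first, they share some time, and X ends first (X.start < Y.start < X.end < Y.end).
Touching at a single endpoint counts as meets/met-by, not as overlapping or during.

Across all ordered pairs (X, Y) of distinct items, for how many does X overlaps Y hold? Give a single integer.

19

Checking all 72 ordered pairs for relation 'overlaps'; matching pairs in alphabetical order:
(amber_phase, crimson_phase): amber_phase overlaps crimson_phase ✓
(amber_phase, gold_phase): amber_phase overlaps gold_phase ✓
(amber_phase, silver_phase): amber_phase overlaps silver_phase ✓
(amber_phase, violet_phase): amber_phase overlaps violet_phase ✓
(blue_phase, silver_phase): blue_phase overlaps silver_phase ✓
(crimson_phase, green_phase): crimson_phase overlaps green_phase ✓
(cyan_phase, crimson_phase): cyan_phase overlaps crimson_phase ✓
(cyan_phase, gold_phase): cyan_phase overlaps gold_phase ✓
(cyan_phase, violet_phase): cyan_phase overlaps violet_phase ✓
(gold_phase, crimson_phase): gold_phase overlaps crimson_phase ✓
(gold_phase, green_phase): gold_phase overlaps green_phase ✓
(gold_phase, violet_phase): gold_phase overlaps violet_phase ✓
(silver_phase, crimson_phase): silver_phase overlaps crimson_phase ✓
(silver_phase, violet_phase): silver_phase overlaps violet_phase ✓
(teal_phase, amber_phase): teal_phase overlaps amber_phase ✓
(teal_phase, blue_phase): teal_phase overlaps blue_phase ✓
(teal_phase, gold_phase): teal_phase overlaps gold_phase ✓
(teal_phase, silver_phase): teal_phase overlaps silver_phase ✓
(violet_phase, green_phase): violet_phase overlaps green_phase ✓
Count: 19.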